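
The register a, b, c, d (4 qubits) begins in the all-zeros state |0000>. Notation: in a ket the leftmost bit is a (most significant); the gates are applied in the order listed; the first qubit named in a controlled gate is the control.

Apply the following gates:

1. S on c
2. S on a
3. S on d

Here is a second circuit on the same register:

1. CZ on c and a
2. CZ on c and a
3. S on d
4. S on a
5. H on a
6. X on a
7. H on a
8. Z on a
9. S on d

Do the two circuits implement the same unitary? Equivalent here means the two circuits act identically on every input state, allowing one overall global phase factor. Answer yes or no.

No — the two circuits implement different unitaries, even allowing a global phase.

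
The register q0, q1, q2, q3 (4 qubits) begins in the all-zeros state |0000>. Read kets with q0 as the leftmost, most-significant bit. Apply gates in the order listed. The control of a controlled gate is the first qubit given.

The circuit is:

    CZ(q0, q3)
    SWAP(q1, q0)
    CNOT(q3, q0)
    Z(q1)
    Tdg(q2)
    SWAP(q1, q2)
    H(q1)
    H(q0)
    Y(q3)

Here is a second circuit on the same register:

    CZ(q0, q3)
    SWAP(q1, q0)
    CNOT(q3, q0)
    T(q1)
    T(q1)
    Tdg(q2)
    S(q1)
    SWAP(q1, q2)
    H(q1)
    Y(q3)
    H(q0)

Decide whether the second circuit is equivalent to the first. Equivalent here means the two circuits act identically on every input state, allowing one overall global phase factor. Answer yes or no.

Yes: on every input state the two circuits agree up to one overall phase factor.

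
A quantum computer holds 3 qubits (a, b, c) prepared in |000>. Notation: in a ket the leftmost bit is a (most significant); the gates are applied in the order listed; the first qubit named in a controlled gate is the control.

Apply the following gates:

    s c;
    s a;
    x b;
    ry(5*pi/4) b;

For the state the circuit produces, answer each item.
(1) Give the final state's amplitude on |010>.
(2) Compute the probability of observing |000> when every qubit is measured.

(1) The final state's coefficient on |010> equals -sqrt(2 - sqrt(2))/2.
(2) Outcome |000> occurs with probability sqrt(2)/4 + 1/2.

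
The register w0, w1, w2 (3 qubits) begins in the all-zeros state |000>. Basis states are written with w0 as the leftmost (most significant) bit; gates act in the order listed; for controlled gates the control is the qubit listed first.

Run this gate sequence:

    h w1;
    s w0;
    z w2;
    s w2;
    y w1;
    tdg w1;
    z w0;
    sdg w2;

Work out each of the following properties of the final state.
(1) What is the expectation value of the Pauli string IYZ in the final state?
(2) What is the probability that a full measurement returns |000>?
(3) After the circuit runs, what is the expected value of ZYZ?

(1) The observable IYZ averages to sqrt(2)/2.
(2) A full measurement returns |000> with probability 1/2.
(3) In the final state, ZYZ has expectation sqrt(2)/2.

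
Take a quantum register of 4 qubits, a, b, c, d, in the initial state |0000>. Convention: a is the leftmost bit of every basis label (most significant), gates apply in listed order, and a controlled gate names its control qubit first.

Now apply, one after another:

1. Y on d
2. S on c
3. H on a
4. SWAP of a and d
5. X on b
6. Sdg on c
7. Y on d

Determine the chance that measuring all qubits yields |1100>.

A full measurement returns |1100> with probability 1/2.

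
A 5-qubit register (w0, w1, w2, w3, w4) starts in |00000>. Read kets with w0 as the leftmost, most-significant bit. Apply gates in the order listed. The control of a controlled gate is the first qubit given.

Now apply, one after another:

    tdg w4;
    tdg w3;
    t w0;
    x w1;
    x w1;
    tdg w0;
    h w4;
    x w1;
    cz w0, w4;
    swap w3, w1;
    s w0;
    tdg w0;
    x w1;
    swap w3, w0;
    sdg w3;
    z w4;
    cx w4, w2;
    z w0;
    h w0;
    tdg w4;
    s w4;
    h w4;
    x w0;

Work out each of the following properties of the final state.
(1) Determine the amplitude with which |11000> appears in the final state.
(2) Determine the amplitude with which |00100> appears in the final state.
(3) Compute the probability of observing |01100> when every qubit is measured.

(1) The final state's coefficient on |11000> equals -sqrt(2)/4. Key observation: the block from step 3 through step 6 cancels to the identity and can be dropped.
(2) |00100> carries amplitude 0 in the final state.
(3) Outcome |01100> occurs with probability 1/8.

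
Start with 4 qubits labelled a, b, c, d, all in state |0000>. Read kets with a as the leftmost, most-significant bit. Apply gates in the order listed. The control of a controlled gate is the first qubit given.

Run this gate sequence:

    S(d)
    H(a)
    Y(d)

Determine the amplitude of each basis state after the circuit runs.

The resulting statevector has amplitude sqrt(2)*I/2 on |0001>, sqrt(2)*I/2 on |1001>, and 0 on every other basis state.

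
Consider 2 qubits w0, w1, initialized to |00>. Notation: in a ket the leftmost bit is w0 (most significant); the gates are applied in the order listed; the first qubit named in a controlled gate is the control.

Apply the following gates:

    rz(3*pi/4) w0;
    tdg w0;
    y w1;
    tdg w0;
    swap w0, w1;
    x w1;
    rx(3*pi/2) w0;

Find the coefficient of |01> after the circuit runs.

The amplitude on |01> is -sqrt(2)*exp(5*I*pi/8)/2.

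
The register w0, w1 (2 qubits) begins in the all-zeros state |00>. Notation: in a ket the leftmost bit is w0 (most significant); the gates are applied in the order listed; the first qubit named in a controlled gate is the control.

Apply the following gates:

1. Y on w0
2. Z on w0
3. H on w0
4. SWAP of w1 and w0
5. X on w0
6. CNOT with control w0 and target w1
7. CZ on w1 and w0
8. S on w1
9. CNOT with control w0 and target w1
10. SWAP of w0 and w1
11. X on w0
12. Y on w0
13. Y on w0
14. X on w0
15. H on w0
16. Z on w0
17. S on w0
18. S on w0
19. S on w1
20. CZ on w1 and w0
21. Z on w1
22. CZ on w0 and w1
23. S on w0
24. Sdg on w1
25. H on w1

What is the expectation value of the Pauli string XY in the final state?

In the final state, XY has expectation 0.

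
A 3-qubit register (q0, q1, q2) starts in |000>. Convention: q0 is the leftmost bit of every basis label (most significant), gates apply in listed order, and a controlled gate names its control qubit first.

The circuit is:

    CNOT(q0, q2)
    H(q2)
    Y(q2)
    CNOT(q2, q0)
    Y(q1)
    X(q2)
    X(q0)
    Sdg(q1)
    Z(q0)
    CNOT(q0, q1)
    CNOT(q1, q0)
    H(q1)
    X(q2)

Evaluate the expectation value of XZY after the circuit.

The observable XZY averages to 0.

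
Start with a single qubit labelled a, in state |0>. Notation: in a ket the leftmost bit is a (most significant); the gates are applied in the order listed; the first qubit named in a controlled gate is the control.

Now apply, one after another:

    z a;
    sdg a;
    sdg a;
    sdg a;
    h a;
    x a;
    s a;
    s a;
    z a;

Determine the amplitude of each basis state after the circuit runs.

The final amplitudes are sqrt(2)/2 on |0>, sqrt(2)/2 on |1>.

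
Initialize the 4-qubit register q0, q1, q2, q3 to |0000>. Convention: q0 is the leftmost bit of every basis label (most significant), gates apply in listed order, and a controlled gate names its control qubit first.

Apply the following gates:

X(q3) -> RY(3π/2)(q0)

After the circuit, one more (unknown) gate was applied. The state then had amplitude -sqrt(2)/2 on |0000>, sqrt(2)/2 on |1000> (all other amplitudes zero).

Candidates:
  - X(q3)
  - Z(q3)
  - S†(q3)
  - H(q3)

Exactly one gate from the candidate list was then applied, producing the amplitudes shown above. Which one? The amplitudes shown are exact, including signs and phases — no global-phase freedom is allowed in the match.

The unique candidate consistent with the amplitudes is X(q3).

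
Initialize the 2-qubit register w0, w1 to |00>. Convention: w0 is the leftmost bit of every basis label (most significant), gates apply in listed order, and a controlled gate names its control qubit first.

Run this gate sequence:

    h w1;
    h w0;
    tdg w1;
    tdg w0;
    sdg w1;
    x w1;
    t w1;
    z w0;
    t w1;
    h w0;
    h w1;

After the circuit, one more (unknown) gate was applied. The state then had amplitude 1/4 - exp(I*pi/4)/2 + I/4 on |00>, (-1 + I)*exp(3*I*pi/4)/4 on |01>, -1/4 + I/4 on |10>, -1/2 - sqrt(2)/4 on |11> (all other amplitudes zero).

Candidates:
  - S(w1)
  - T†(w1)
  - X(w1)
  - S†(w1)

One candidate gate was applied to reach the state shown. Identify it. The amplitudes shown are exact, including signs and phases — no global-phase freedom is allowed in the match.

The unique candidate consistent with the amplitudes is T†(w1).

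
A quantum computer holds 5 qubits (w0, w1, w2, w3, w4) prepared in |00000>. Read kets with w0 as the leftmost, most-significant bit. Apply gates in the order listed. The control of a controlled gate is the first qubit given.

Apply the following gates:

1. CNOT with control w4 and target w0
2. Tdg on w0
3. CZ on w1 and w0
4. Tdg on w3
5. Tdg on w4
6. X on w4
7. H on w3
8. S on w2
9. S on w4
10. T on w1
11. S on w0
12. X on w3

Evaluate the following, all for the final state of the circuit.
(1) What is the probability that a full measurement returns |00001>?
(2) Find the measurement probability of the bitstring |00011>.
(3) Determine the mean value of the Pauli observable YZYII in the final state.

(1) A full measurement returns |00001> with probability 1/2.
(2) The probability of measuring |00011> is 1/2.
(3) The observable YZYII averages to 0.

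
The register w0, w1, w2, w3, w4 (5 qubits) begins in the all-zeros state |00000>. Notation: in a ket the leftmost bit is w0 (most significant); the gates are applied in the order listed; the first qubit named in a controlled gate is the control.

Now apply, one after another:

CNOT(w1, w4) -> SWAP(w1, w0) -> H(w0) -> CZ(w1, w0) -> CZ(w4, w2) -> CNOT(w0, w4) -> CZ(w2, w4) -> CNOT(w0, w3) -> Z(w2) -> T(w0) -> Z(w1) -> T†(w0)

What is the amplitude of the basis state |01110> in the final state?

|01110> carries amplitude 0 in the final state.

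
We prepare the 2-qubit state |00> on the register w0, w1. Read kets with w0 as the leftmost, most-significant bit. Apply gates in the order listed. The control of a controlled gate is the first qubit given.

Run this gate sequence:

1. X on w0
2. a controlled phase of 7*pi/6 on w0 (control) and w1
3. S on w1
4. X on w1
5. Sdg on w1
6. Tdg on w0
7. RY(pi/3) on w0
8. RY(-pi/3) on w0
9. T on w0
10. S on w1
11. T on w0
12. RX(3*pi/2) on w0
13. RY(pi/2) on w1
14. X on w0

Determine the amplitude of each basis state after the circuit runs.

After the circuit, the state carries amplitude exp(I*pi/4)/2 on |00>, -exp(I*pi/4)/2 on |01>, exp(3*I*pi/4)/2 on |10>, -exp(3*I*pi/4)/2 on |11>. Key observation: gates 5-10 undo each other exactly, leaving only the rest of the circuit to track.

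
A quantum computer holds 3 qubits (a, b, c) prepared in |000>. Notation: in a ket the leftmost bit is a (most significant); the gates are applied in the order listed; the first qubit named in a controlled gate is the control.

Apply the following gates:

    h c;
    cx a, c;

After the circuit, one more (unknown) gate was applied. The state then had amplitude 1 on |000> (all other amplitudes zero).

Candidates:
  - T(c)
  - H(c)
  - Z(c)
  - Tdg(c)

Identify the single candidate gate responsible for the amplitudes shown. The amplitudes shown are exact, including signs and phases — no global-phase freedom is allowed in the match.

The unique candidate consistent with the amplitudes is H(c).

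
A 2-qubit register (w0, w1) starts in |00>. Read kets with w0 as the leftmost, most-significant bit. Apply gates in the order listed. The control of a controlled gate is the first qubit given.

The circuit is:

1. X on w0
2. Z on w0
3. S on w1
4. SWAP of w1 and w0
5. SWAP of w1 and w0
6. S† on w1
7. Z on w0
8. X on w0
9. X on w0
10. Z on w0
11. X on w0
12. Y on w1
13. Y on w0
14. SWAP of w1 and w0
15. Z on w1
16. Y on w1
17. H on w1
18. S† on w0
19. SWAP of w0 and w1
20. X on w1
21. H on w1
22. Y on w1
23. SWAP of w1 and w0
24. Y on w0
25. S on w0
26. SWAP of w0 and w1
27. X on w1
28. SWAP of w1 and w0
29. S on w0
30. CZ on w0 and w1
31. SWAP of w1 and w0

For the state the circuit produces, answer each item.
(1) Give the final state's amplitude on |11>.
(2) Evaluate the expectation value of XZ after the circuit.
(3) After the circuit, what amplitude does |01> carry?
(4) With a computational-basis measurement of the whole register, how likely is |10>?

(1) The amplitude on |11> is -I/2. Key observation: gates 1-8 undo each other exactly, leaving only the rest of the circuit to track.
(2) In the final state, XZ has expectation 1.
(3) |01> carries amplitude I/2 in the final state.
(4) The probability of measuring |10> is 1/4.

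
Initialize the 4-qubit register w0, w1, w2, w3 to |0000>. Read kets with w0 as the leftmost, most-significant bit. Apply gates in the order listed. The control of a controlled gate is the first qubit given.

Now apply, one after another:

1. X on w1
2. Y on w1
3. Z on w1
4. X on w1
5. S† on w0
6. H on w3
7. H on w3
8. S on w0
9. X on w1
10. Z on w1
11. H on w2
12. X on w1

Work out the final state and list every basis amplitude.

The resulting statevector has amplitude -sqrt(2)*I/2 on |0100>, -sqrt(2)*I/2 on |0110>, and 0 on every other basis state. Key observation: steps 3-10 multiply out to the identity, so the circuit reduces to the remaining gates.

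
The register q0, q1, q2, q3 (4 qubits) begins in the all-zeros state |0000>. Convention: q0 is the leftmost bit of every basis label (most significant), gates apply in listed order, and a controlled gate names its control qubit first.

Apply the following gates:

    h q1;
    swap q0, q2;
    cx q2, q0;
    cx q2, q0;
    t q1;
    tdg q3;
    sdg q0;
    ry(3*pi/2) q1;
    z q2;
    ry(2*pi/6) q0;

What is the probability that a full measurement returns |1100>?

A full measurement returns |1100> with probability 1/8 - sqrt(2)/16.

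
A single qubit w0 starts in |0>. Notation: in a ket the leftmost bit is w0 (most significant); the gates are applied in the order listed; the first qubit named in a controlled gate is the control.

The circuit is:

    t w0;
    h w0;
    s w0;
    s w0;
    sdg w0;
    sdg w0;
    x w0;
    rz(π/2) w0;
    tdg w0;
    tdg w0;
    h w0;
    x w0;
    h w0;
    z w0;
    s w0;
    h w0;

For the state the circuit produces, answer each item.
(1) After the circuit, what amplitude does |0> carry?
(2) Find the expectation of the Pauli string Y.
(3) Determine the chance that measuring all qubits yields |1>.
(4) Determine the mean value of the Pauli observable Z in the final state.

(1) |0> carries amplitude sqrt(2)/2 in the final state. Key observation: gates 11-14 undo each other exactly, leaving only the rest of the circuit to track.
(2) The observable Y averages to -1.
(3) A full measurement returns |1> with probability 1/2.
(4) The observable Z averages to 0.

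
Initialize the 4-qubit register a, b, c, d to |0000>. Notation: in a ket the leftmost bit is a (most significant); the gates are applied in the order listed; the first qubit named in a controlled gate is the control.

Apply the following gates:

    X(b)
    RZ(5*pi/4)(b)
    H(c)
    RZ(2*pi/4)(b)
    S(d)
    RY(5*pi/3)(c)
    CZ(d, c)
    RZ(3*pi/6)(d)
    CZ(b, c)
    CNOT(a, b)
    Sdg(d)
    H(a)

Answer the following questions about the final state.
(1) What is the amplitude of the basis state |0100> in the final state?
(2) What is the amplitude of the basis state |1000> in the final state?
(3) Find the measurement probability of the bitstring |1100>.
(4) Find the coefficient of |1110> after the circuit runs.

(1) The final state's coefficient on |0100> equals (-sqrt(3) - 1)*exp(5*I*pi/8)/4.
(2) The amplitude on |1000> is 0.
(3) A full measurement returns |1100> with probability sqrt(3)/8 + 1/4.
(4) |1110> carries amplitude (-1 + sqrt(3))*exp(5*I*pi/8)/4 in the final state.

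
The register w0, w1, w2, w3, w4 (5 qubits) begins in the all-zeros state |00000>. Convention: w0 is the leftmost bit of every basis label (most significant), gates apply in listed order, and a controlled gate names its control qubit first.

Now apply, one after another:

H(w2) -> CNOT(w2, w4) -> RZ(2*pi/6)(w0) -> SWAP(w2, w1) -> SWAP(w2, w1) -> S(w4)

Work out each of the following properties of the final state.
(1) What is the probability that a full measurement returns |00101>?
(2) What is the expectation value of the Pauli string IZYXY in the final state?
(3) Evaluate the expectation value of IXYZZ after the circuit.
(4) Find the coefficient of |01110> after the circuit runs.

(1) The probability of measuring |00101> is 1/2.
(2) In the final state, IZYXY has expectation 0.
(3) The expectation value of IXYZZ is 0.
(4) The amplitude on |01110> is 0.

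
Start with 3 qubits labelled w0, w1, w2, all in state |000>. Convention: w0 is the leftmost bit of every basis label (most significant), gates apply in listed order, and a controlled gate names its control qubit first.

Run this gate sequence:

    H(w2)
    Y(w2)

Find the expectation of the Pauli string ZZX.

The observable ZZX averages to -1.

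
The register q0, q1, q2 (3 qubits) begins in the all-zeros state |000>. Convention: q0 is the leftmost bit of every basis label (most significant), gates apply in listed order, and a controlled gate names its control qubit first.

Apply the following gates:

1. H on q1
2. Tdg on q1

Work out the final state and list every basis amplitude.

The resulting statevector has amplitude sqrt(2)/2 on |000>, -sqrt(2)*exp(3*I*pi/4)/2 on |010>, and 0 on every other basis state.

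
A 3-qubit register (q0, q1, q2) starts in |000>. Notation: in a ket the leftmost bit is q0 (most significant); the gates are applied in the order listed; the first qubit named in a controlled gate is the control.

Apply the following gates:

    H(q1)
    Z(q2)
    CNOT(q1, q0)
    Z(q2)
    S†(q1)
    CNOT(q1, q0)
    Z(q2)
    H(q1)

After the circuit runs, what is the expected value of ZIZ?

In the final state, ZIZ has expectation 1.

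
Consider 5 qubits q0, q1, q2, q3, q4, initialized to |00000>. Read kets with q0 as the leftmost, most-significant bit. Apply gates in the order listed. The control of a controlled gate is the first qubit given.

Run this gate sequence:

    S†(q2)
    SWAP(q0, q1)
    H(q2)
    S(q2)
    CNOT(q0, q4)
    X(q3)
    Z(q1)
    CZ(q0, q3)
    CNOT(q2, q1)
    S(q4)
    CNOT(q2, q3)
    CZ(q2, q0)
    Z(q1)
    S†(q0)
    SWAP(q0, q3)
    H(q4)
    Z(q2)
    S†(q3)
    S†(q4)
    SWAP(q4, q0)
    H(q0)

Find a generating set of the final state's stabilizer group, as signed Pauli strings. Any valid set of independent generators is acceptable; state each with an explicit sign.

The stabilizer group can be generated by +YIIII, -IXXIY, -IZIIZ, -IIZIZ, +IIIZI, among other valid generating sets.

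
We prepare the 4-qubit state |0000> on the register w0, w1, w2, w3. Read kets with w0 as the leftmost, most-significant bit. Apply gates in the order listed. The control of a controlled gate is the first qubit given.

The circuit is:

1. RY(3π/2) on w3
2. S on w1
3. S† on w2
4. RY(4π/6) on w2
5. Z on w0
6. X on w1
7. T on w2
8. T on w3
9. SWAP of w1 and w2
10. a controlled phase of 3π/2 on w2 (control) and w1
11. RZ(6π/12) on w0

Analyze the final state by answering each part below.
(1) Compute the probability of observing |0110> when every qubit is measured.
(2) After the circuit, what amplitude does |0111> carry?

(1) A full measurement returns |0110> with probability 3/8.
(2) |0111> carries amplitude -sqrt(6)*exp(3*I*pi/4)/4 in the final state.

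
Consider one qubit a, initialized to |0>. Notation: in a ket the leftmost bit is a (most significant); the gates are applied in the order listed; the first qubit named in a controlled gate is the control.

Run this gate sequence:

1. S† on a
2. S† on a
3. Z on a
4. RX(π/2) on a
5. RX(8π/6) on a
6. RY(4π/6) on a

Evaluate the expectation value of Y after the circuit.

The observable Y averages to 1/2.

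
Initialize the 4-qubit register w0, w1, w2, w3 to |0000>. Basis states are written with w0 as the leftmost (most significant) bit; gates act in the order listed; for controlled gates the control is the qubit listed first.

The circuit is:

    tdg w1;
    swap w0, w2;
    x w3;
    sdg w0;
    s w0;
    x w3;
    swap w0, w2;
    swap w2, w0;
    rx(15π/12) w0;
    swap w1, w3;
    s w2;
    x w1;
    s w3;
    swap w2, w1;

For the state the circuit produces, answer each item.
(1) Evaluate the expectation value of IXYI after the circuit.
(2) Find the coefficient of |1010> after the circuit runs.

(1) The observable IXYI averages to 0. Key observation: the block from step 2 through step 7 cancels to the identity and can be dropped.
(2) |1010> carries amplitude -I*sqrt(sqrt(2) + 2)/2 in the final state.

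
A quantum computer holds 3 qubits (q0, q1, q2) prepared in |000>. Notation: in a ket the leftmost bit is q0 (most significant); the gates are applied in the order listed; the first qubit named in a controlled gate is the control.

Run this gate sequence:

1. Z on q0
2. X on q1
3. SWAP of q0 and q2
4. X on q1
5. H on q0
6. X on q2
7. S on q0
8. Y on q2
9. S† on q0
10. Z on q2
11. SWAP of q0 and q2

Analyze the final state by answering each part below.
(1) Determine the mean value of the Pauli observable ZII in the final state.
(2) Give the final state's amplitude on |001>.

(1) In the final state, ZII has expectation 1.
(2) The amplitude on |001> is -sqrt(2)*I/2.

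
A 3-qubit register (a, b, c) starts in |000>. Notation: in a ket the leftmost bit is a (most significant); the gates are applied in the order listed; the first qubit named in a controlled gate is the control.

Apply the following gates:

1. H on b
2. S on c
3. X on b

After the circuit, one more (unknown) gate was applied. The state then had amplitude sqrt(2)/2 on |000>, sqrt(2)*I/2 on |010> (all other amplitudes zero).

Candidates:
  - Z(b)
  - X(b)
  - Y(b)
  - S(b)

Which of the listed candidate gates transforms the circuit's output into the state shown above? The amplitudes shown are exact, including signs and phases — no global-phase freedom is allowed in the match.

The unique candidate consistent with the amplitudes is S(b).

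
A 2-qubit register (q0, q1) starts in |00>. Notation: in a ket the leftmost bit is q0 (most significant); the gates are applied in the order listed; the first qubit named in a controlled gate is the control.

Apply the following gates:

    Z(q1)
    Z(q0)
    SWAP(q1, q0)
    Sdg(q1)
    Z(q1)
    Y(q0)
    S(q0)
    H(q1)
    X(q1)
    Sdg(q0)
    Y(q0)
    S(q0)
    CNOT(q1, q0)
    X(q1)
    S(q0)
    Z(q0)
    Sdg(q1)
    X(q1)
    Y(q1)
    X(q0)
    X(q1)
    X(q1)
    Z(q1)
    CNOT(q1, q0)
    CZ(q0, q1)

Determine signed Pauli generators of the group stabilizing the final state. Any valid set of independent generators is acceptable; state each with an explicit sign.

The stabilizer group can be generated by +IX, +ZI, among other valid generating sets.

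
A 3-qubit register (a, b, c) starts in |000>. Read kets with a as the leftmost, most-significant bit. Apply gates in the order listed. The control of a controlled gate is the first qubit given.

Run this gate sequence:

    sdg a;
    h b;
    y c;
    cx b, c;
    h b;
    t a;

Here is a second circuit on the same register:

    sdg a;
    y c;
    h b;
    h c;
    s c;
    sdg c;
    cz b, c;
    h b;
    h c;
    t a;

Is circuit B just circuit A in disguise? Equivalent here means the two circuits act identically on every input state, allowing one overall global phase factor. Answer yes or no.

Yes — the two circuits implement the same unitary up to a global phase.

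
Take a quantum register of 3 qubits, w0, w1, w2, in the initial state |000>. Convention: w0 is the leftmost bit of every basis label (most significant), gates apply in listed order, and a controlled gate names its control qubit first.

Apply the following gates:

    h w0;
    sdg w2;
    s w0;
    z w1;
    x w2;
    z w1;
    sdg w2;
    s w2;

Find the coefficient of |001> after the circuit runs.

|001> carries amplitude sqrt(2)/2 in the final state.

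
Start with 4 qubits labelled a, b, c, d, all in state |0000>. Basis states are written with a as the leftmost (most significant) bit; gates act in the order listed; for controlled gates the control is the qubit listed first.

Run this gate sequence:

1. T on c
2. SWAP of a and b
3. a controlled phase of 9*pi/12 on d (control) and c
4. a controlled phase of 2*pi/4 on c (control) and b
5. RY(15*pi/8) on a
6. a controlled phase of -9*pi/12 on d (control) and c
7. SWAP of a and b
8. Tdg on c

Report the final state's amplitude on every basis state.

The final amplitudes are -cos(pi/16) on |0000>, sin(pi/16) on |0100>, and 0 on every other basis state.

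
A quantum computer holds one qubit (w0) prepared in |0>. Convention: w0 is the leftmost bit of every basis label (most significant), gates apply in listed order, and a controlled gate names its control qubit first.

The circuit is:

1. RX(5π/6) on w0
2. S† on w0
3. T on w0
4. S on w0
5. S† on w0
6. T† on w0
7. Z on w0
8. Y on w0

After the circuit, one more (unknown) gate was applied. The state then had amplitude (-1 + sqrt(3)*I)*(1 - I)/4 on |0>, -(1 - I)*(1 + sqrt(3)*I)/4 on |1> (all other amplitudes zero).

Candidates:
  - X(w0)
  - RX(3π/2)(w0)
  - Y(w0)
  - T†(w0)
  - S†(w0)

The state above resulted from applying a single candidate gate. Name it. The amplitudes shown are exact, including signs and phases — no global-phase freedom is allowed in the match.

It was RX(3π/2)(w0) that produced the state shown. Key observation: gates 3-6 undo each other exactly, leaving only the rest of the circuit to track.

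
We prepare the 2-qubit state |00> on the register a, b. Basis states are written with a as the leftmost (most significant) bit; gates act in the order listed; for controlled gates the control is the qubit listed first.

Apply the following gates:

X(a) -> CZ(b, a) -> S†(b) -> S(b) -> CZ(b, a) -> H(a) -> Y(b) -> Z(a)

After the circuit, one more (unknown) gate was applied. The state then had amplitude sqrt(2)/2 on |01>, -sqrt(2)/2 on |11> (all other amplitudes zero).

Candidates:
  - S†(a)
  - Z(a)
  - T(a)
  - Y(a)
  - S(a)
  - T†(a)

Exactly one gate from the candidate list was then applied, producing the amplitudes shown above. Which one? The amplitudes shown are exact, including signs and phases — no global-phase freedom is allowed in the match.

The unique candidate consistent with the amplitudes is Y(a). Key observation: steps 2-5 multiply out to the identity, so the circuit reduces to the remaining gates.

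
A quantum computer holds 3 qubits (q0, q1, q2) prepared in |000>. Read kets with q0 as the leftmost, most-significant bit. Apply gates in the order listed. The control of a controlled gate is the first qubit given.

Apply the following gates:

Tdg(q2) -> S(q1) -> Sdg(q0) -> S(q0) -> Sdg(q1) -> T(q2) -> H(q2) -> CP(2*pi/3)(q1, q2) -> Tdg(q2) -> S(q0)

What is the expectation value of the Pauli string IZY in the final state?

The expectation value of IZY is -sqrt(2)/2. Key observation: steps 1-6 multiply out to the identity, so the circuit reduces to the remaining gates.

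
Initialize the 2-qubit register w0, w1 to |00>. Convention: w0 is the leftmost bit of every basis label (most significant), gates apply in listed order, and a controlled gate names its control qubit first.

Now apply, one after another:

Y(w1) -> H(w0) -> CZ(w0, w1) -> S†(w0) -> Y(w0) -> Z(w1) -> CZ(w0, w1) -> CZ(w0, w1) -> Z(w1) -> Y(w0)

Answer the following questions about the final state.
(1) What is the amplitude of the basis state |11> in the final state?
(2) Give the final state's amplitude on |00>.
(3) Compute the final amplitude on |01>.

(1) The amplitude on |11> is -sqrt(2)/2. Key observation: gates 5-10 undo each other exactly, leaving only the rest of the circuit to track.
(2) The final state's coefficient on |00> equals 0.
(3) The amplitude on |01> is sqrt(2)*I/2.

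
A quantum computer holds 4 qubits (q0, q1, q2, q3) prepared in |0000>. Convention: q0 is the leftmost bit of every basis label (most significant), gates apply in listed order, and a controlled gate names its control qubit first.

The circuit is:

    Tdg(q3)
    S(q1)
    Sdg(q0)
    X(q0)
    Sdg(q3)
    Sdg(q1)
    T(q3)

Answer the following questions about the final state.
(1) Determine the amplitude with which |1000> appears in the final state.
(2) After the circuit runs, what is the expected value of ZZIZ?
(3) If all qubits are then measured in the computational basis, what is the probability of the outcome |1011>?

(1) |1000> carries amplitude 1 in the final state.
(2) The observable ZZIZ averages to -1.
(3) Outcome |1011> occurs with probability 0.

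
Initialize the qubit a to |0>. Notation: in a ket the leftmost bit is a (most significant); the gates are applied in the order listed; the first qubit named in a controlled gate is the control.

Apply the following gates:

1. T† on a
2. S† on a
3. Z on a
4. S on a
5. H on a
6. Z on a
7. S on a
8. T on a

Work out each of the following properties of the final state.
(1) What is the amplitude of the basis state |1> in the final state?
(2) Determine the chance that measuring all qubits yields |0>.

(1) |1> carries amplitude -sqrt(2)*exp(3*I*pi/4)/2 in the final state.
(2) A full measurement returns |0> with probability 1/2.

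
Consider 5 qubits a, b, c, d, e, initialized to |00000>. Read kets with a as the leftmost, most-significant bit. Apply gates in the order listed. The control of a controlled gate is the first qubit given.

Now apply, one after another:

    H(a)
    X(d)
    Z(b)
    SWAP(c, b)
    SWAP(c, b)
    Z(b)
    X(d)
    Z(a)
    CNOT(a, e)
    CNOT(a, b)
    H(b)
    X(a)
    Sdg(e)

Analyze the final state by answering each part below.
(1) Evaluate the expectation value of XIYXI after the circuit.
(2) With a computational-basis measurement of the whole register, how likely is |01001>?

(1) The observable XIYXI averages to 0. Key observation: the block from step 2 through step 7 cancels to the identity and can be dropped.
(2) The probability of measuring |01001> is 1/4.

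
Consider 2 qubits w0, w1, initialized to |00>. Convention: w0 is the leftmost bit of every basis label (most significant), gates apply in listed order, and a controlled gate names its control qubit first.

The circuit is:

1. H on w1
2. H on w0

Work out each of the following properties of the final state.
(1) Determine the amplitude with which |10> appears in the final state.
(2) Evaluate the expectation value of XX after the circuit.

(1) |10> carries amplitude 1/2 in the final state.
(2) In the final state, XX has expectation 1.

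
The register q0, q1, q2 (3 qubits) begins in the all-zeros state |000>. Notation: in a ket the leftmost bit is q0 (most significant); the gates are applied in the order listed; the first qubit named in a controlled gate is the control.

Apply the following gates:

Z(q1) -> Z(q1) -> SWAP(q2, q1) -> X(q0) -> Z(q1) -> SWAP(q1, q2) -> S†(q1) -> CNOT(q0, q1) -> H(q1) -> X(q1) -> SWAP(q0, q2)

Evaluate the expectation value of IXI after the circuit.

The observable IXI averages to -1.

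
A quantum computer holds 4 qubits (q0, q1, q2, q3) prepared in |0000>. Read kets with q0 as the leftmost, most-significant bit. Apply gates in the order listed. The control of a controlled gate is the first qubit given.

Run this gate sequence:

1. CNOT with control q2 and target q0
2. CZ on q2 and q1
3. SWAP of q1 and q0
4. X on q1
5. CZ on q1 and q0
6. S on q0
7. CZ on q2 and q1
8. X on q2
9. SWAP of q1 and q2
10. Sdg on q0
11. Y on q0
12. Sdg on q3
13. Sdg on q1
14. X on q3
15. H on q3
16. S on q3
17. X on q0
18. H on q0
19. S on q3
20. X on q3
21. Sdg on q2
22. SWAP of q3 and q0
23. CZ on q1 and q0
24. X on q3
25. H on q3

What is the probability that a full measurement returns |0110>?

The probability of measuring |0110> is 1/2.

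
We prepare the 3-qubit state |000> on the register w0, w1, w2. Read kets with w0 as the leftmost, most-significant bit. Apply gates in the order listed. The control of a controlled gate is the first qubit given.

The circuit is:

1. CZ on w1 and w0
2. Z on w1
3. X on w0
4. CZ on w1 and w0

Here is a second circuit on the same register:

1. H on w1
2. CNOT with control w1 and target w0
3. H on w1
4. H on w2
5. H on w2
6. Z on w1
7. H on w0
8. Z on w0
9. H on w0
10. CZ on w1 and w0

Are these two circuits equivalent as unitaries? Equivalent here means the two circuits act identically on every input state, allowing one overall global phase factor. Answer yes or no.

No, they are not equivalent — no single phase factor reconciles the two unitaries.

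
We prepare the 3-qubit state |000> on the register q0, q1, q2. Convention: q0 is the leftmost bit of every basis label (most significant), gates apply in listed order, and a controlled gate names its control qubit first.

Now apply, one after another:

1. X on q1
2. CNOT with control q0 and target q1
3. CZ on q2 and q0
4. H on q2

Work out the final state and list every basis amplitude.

The resulting statevector has amplitude sqrt(2)/2 on |010>, sqrt(2)/2 on |011>, and 0 on every other basis state.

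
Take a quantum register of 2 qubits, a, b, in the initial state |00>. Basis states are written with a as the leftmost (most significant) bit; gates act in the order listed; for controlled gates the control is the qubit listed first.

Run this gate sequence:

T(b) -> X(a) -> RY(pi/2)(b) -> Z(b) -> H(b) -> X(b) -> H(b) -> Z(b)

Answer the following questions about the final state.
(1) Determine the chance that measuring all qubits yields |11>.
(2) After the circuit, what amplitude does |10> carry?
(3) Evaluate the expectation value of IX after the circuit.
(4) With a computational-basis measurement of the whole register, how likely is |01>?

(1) A full measurement returns |11> with probability 1/2. Key observation: steps 5-8 multiply out to the identity, so the circuit reduces to the remaining gates.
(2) The final state's coefficient on |10> equals sqrt(2)/2.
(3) The expectation value of IX is -1.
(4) A full measurement returns |01> with probability 0.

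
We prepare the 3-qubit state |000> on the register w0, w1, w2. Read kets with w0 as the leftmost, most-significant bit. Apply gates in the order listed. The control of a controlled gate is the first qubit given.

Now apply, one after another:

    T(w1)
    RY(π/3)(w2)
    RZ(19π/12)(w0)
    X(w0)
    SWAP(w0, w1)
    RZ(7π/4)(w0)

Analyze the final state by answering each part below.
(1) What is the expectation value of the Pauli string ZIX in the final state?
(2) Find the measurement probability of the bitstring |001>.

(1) The expectation value of ZIX is sqrt(3)/2.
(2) A full measurement returns |001> with probability 0.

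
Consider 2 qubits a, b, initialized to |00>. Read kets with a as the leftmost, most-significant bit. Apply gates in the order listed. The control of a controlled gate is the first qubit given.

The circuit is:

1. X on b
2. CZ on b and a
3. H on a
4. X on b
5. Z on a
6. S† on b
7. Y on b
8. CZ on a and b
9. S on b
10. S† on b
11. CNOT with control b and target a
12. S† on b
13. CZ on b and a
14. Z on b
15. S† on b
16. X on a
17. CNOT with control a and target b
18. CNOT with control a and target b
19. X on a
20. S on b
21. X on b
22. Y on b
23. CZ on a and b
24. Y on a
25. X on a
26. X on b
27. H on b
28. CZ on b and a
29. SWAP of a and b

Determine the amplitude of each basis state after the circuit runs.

The resulting statevector has amplitude 1/2 on |00>, -1/2 on |01>, 1/2 on |10>, 1/2 on |11>. Key observation: steps 15-20 multiply out to the identity, so the circuit reduces to the remaining gates.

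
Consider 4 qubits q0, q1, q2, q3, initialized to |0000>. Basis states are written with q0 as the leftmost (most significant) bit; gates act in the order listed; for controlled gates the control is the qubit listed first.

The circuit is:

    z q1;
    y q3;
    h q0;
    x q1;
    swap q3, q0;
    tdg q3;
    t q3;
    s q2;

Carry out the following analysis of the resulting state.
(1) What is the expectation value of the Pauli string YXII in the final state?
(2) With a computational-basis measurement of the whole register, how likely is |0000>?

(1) In the final state, YXII has expectation 0.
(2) The probability of measuring |0000> is 0.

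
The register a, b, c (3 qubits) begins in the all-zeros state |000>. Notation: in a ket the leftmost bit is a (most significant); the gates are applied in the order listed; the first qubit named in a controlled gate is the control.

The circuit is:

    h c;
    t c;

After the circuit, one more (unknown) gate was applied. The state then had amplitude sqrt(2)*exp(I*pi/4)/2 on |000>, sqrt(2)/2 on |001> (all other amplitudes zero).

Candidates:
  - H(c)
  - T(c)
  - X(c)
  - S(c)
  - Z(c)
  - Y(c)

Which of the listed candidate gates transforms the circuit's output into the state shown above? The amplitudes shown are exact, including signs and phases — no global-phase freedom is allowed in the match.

The unique candidate consistent with the amplitudes is X(c).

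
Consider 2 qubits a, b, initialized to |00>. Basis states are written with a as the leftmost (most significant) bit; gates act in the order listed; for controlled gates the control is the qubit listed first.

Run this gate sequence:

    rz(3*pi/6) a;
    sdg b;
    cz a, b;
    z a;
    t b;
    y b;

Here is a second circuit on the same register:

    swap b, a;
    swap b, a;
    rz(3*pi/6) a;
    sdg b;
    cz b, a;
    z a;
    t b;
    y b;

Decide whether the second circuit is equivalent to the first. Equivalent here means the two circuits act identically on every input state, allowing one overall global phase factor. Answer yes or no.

Yes, they are equivalent — the unitaries differ by at most a global phase.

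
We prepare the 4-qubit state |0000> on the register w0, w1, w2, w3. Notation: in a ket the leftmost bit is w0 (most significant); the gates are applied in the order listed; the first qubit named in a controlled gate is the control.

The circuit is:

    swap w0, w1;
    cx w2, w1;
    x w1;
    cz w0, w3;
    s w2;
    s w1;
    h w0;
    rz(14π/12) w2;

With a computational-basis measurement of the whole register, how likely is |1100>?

Outcome |1100> occurs with probability 1/2.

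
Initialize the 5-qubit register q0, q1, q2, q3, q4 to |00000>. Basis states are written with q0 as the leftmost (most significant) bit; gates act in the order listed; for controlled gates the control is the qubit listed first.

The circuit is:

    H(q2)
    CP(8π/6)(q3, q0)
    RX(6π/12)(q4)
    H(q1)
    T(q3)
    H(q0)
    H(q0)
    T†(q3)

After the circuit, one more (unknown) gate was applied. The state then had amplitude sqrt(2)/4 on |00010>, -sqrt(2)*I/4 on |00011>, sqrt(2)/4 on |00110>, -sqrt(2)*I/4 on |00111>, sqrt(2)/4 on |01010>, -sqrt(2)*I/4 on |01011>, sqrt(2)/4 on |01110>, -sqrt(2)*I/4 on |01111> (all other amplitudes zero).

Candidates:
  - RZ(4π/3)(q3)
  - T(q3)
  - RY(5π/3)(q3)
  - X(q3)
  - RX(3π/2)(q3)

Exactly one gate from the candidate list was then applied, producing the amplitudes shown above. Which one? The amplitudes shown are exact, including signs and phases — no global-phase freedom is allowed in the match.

It was X(q3) that produced the state shown. Key observation: the block from step 5 through step 8 cancels to the identity and can be dropped.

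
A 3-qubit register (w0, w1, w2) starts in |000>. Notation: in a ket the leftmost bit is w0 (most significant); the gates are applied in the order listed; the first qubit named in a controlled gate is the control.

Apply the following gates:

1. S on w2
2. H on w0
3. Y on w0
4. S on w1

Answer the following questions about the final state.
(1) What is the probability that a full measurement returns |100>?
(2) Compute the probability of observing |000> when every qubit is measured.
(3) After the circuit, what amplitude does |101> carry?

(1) Outcome |100> occurs with probability 1/2.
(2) Outcome |000> occurs with probability 1/2.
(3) The amplitude on |101> is 0.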